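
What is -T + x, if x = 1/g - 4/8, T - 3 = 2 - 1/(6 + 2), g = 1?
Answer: -35/8 ≈ -4.3750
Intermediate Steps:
T = 39/8 (T = 3 + (2 - 1/(6 + 2)) = 3 + (2 - 1/8) = 3 + 15/8 = 39/8 ≈ 4.8750)
x = 1/2 (x = 1/1 - 4/8 = 1*1 - 4*1/8 = 1 - 1/2 = 1/2 ≈ 0.50000)
-T + x = -1*39/8 + 1/2 = -39/8 + 1/2 = -35/8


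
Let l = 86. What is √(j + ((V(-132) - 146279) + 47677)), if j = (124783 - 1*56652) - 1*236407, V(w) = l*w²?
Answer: √1231586 ≈ 1109.8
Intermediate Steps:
V(w) = 86*w²
j = -168276 (j = (124783 - 56652) - 236407 = 68131 - 236407 = -168276)
√(j + ((V(-132) - 146279) + 47677)) = √(-168276 + ((86*(-132)² - 146279) + 47677)) = √(-168276 + ((86*17424 - 146279) + 47677)) = √(-168276 + ((1498464 - 146279) + 47677)) = √(-168276 + (1352185 + 47677)) = √(-168276 + 1399862) = √1231586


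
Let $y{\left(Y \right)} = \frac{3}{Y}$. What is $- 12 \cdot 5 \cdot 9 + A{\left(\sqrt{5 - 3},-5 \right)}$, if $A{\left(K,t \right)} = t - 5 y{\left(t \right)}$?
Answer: $-542$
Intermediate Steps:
$A{\left(K,t \right)} = t - \frac{15}{t}$ ($A{\left(K,t \right)} = t - 5 \frac{3}{t} = t - \frac{15}{t}$)
$- 12 \cdot 5 \cdot 9 + A{\left(\sqrt{5 - 3},-5 \right)} = - 12 \cdot 5 \cdot 9 - \left(5 + \frac{15}{-5}\right) = \left(-12\right) 45 - 2 = -540 + \left(-5 + 3\right) = -540 - 2 = -542$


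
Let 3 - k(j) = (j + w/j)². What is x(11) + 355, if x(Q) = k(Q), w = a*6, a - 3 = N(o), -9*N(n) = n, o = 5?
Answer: 1853/9 ≈ 205.89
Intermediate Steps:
N(n) = -n/9
a = 22/9 (a = 3 - ⅑*5 = 3 - 5/9 = 22/9 ≈ 2.4444)
w = 44/3 (w = (22/9)*6 = 44/3 ≈ 14.667)
k(j) = 3 - (j + 44/(3*j))²
x(Q) = 3 - (44 + 3*Q²)²/(9*Q²)
x(11) + 355 = (3 - ⅑*(44 + 3*11²)²/11²) + 355 = (3 - ⅑*1/121*(44 + 3*121)²) + 355 = (3 - ⅑*1/121*(44 + 363)²) + 355 = (3 - ⅑*1/121*407²) + 355 = (3 - ⅑*1/121*165649) + 355 = (3 - 1369/9) + 355 = -1342/9 + 355 = 1853/9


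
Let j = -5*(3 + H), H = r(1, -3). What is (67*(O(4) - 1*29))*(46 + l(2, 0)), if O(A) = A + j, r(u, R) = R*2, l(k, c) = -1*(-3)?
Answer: -32830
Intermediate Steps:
l(k, c) = 3
r(u, R) = 2*R
H = -6 (H = 2*(-3) = -6)
j = 15 (j = -5*(3 - 6) = -5*(-3) = 15)
O(A) = 15 + A (O(A) = A + 15 = 15 + A)
(67*(O(4) - 1*29))*(46 + l(2, 0)) = (67*((15 + 4) - 1*29))*(46 + 3) = (67*(19 - 29))*49 = (67*(-10))*49 = -670*49 = -32830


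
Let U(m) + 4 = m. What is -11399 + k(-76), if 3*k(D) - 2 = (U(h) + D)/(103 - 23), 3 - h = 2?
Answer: -911893/80 ≈ -11399.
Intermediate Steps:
h = 1 (h = 3 - 1*2 = 3 - 2 = 1)
U(m) = -4 + m
k(D) = 157/240 + D/240 (k(D) = 2/3 + (((-4 + 1) + D)/(103 - 23))/3 = 2/3 + ((-3 + D)/80)/3 = 2/3 + ((-3 + D)*(1/80))/3 = 2/3 + (-3/80 + D/80)/3 = 2/3 + (-1/80 + D/240) = 157/240 + D/240)
-11399 + k(-76) = -11399 + (157/240 + (1/240)*(-76)) = -11399 + (157/240 - 19/60) = -11399 + 27/80 = -911893/80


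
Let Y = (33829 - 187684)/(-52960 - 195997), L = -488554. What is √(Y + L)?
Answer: I*√30280337258701111/248957 ≈ 698.97*I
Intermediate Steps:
Y = 153855/248957 (Y = -153855/(-248957) = -153855*(-1/248957) = 153855/248957 ≈ 0.61800)
√(Y + L) = √(153855/248957 - 488554) = √(-121628784323/248957) = I*√30280337258701111/248957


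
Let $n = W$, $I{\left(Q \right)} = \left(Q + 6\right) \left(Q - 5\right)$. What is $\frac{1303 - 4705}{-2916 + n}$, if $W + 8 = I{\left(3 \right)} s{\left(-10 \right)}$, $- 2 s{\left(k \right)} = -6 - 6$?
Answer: $\frac{1701}{1516} \approx 1.122$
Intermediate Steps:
$I{\left(Q \right)} = \left(-5 + Q\right) \left(6 + Q\right)$ ($I{\left(Q \right)} = \left(6 + Q\right) \left(-5 + Q\right) = \left(-5 + Q\right) \left(6 + Q\right)$)
$s{\left(k \right)} = 6$ ($s{\left(k \right)} = - \frac{-6 - 6}{2} = \left(- \frac{1}{2}\right) \left(-12\right) = 6$)
$W = -116$ ($W = -8 + \left(-30 + 3 + 3^{2}\right) 6 = -8 + \left(-30 + 3 + 9\right) 6 = -8 - 108 = -116$)
$n = -116$
$\frac{1303 - 4705}{-2916 + n} = \frac{1303 - 4705}{-2916 - 116} = - \frac{3402}{-3032} = \left(-3402\right) \left(- \frac{1}{3032}\right) = \frac{1701}{1516}$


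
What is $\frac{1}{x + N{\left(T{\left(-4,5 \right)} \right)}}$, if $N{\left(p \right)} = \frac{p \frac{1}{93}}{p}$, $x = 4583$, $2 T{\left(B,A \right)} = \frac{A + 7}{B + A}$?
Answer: $\frac{93}{426220} \approx 0.0002182$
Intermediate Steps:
$T{\left(B,A \right)} = \frac{7 + A}{2 \left(A + B\right)}$ ($T{\left(B,A \right)} = \frac{\left(A + 7\right) \frac{1}{B + A}}{2} = \frac{\left(7 + A\right) \frac{1}{A + B}}{2} = \frac{\frac{1}{A + B} \left(7 + A\right)}{2} = \frac{7 + A}{2 \left(A + B\right)}$)
$N{\left(p \right)} = \frac{1}{93}$ ($N{\left(p \right)} = \frac{p \frac{1}{93}}{p} = \frac{\frac{1}{93} p}{p} = \frac{1}{93}$)
$\frac{1}{x + N{\left(T{\left(-4,5 \right)} \right)}} = \frac{1}{4583 + \frac{1}{93}} = \frac{1}{\frac{426220}{93}} = \frac{93}{426220}$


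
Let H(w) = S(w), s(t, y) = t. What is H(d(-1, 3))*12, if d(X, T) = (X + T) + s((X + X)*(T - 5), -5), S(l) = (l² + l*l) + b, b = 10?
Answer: 984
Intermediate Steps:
S(l) = 10 + 2*l² (S(l) = (l² + l*l) + 10 = (l² + l²) + 10 = 2*l² + 10 = 10 + 2*l²)
d(X, T) = T + X + 2*X*(-5 + T) (d(X, T) = (X + T) + (X + X)*(T - 5) = (T + X) + (2*X)*(-5 + T) = (T + X) + 2*X*(-5 + T) = T + X + 2*X*(-5 + T))
H(w) = 10 + 2*w²
H(d(-1, 3))*12 = (10 + 2*(3 - 1 + 2*(-1)*(-5 + 3))²)*12 = (10 + 2*(3 - 1 + 2*(-1)*(-2))²)*12 = (10 + 2*(3 - 1 + 4)²)*12 = (10 + 2*6²)*12 = (10 + 2*36)*12 = (10 + 72)*12 = 82*12 = 984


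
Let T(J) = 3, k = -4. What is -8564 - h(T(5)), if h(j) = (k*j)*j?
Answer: -8528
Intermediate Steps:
h(j) = -4*j² (h(j) = (-4*j)*j = -4*j²)
-8564 - h(T(5)) = -8564 - (-4)*3² = -8564 - (-4)*9 = -8564 - 1*(-36) = -8564 + 36 = -8528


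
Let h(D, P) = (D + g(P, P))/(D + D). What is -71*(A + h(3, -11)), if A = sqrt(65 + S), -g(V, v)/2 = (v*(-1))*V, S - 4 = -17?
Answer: -17395/6 - 142*sqrt(13) ≈ -3411.2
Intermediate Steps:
S = -13 (S = 4 - 17 = -13)
g(V, v) = 2*V*v (g(V, v) = -2*v*(-1)*V = -2*(-v)*V = -(-2)*V*v = 2*V*v)
A = 2*sqrt(13) (A = sqrt(65 - 13) = sqrt(52) = 2*sqrt(13) ≈ 7.2111)
h(D, P) = (D + 2*P**2)/(2*D) (h(D, P) = (D + 2*P*P)/(D + D) = (D + 2*P**2)/((2*D)) = (D + 2*P**2)*(1/(2*D)) = (D + 2*P**2)/(2*D))
-71*(A + h(3, -11)) = -71*(2*sqrt(13) + ((-11)**2 + (1/2)*3)/3) = -71*(2*sqrt(13) + (121 + 3/2)/3) = -71*(2*sqrt(13) + (1/3)*(245/2)) = -71*(2*sqrt(13) + 245/6) = -71*(245/6 + 2*sqrt(13)) = -17395/6 - 142*sqrt(13)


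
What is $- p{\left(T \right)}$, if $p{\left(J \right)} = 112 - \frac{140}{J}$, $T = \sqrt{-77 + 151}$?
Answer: $-112 + \frac{70 \sqrt{74}}{37} \approx -95.725$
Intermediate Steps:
$T = \sqrt{74} \approx 8.6023$
$p{\left(J \right)} = 112 - \frac{140}{J}$
$- p{\left(T \right)} = - (112 - \frac{140}{\sqrt{74}}) = - (112 - 140 \frac{\sqrt{74}}{74}) = - (112 - \frac{70 \sqrt{74}}{37}) = -112 + \frac{70 \sqrt{74}}{37}$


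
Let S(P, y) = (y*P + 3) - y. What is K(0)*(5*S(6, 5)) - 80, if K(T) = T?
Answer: -80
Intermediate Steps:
S(P, y) = 3 - y + P*y (S(P, y) = (P*y + 3) - y = (3 + P*y) - y = 3 - y + P*y)
K(0)*(5*S(6, 5)) - 80 = 0*(5*(3 - 1*5 + 6*5)) - 80 = 0*(5*(3 - 5 + 30)) - 80 = 0*(5*28) - 80 = 0*140 - 80 = 0 - 80 = -80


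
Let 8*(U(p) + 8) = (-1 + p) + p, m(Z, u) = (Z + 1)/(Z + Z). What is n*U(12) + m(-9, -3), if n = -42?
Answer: 7765/36 ≈ 215.69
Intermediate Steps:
m(Z, u) = (1 + Z)/(2*Z) (m(Z, u) = (1 + Z)/((2*Z)) = (1 + Z)*(1/(2*Z)) = (1 + Z)/(2*Z))
U(p) = -65/8 + p/4 (U(p) = -8 + ((-1 + p) + p)/8 = -8 + (-1 + 2*p)/8 = -8 + (-⅛ + p/4) = -65/8 + p/4)
n*U(12) + m(-9, -3) = -42*(-65/8 + (¼)*12) + (½)*(1 - 9)/(-9) = -42*(-65/8 + 3) + (½)*(-⅑)*(-8) = -42*(-41/8) + 4/9 = 861/4 + 4/9 = 7765/36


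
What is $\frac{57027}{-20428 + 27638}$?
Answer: $\frac{57027}{7210} \approx 7.9094$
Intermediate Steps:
$\frac{57027}{-20428 + 27638} = \frac{57027}{7210}$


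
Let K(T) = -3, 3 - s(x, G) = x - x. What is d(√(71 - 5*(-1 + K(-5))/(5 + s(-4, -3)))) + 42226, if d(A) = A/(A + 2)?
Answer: 5869561/139 - 14*√6/139 ≈ 42227.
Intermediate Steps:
s(x, G) = 3 (s(x, G) = 3 - (x - x) = 3 - 1*0 = 3 + 0 = 3)
d(A) = A/(2 + A)
d(√(71 - 5*(-1 + K(-5))/(5 + s(-4, -3)))) + 42226 = √(71 - 5*(-1 - 3)/(5 + 3))/(2 + √(71 - 5*(-1 - 3)/(5 + 3))) + 42226 = √(71 - (-20)/8)/(2 + √(71 - (-20)/8)) + 42226 = √(71 - 5*(-½))/(2 + √(71 - 5*(-½))) + 42226 = √(71 + 5/2)/(2 + √(71 + 5/2)) + 42226 = √(147/2)/(2 + √(147/2)) + 42226 = (7*√6/2)/(2 + 7*√6/2) + 42226 = 7*√6/(2*(2 + 7*√6/2)) + 42226 = 42226 + 7*√6/(2*(2 + 7*√6/2))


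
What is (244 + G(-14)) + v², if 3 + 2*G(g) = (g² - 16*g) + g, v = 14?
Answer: 1283/2 ≈ 641.50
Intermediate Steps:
G(g) = -3/2 + g²/2 - 15*g/2 (G(g) = -3/2 + ((g² - 16*g) + g)/2 = -3/2 + (g² - 15*g)/2 = -3/2 + (g²/2 - 15*g/2) = -3/2 + g²/2 - 15*g/2)
(244 + G(-14)) + v² = (244 + (-3/2 + (½)*(-14)² - 15/2*(-14))) + 14² = (244 + (-3/2 + (½)*196 + 105)) + 196 = (244 + (-3/2 + 98 + 105)) + 196 = (244 + 403/2) + 196 = 891/2 + 196 = 1283/2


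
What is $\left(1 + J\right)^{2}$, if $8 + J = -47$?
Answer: $2916$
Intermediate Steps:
$J = -55$ ($J = -8 - 47 = -55$)
$\left(1 + J\right)^{2} = \left(1 - 55\right)^{2} = \left(-54\right)^{2} = 2916$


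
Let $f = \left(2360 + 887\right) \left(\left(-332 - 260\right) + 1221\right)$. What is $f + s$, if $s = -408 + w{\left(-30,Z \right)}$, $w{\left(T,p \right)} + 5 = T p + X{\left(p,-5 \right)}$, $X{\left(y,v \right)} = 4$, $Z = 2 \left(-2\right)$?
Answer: $2042074$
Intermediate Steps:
$Z = -4$
$w{\left(T,p \right)} = -1 + T p$ ($w{\left(T,p \right)} = -5 + \left(T p + 4\right) = -5 + \left(4 + T p\right) = -1 + T p$)
$s = -289$ ($s = -408 - -119 = -408 + \left(-1 + 120\right) = -408 + 119 = -289$)
$f = 2042363$ ($f = 3247 \left(\left(-332 - 260\right) + 1221\right) = 3247 \left(-592 + 1221\right) = 3247 \cdot 629 = 2042363$)
$f + s = 2042363 - 289 = 2042074$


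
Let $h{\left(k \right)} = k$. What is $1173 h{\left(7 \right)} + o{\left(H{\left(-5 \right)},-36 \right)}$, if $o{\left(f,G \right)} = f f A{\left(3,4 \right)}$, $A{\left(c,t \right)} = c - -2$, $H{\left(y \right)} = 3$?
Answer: $8256$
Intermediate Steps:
$A{\left(c,t \right)} = 2 + c$ ($A{\left(c,t \right)} = c + 2 = 2 + c$)
$o{\left(f,G \right)} = 5 f^{2}$ ($o{\left(f,G \right)} = f f \left(2 + 3\right) = f^{2} \cdot 5 = 5 f^{2}$)
$1173 h{\left(7 \right)} + o{\left(H{\left(-5 \right)},-36 \right)} = 1173 \cdot 7 + 5 \cdot 3^{2} = 8211 + 5 \cdot 9 = 8211 + 45 = 8256$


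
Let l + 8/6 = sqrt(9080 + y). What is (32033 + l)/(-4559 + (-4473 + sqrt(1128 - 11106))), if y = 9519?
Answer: -433965020/122380503 - 4516*sqrt(18599)/40793501 - 96095*I*sqrt(9978)/244761006 - I*sqrt(185580822)/81587002 ≈ -3.5611 - 0.039384*I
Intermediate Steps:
l = -4/3 + sqrt(18599) (l = -4/3 + sqrt(9080 + 9519) = -4/3 + sqrt(18599) ≈ 135.04)
(32033 + l)/(-4559 + (-4473 + sqrt(1128 - 11106))) = (32033 + (-4/3 + sqrt(18599)))/(-4559 + (-4473 + sqrt(1128 - 11106))) = (96095/3 + sqrt(18599))/(-4559 + (-4473 + sqrt(-9978))) = (96095/3 + sqrt(18599))/(-4559 + (-4473 + I*sqrt(9978))) = (96095/3 + sqrt(18599))/(-9032 + I*sqrt(9978))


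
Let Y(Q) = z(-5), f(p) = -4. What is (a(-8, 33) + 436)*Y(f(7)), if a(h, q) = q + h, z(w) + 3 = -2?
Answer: -2305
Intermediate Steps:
z(w) = -5 (z(w) = -3 - 2 = -5)
a(h, q) = h + q
Y(Q) = -5
(a(-8, 33) + 436)*Y(f(7)) = ((-8 + 33) + 436)*(-5) = (25 + 436)*(-5) = 461*(-5) = -2305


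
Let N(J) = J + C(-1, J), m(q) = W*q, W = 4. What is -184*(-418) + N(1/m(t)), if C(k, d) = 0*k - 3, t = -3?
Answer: 922907/12 ≈ 76909.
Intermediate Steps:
m(q) = 4*q
C(k, d) = -3 (C(k, d) = 0 - 3 = -3)
N(J) = -3 + J (N(J) = J - 3 = -3 + J)
-184*(-418) + N(1/m(t)) = -184*(-418) + (-3 + 1/(4*(-3))) = 76912 + (-3 + 1/(-12)) = 76912 + (-3 - 1/12) = 76912 - 37/12 = 922907/12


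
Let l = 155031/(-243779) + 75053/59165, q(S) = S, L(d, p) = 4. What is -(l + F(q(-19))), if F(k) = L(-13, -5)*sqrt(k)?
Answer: -9123936172/14423184535 - 4*I*sqrt(19) ≈ -0.63259 - 17.436*I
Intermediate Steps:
l = 9123936172/14423184535 (l = 155031*(-1/243779) + 75053*(1/59165) = -155031/243779 + 75053/59165 = 9123936172/14423184535 ≈ 0.63259)
F(k) = 4*sqrt(k)
-(l + F(q(-19))) = -(9123936172/14423184535 + 4*sqrt(-19)) = -(9123936172/14423184535 + 4*(I*sqrt(19))) = -(9123936172/14423184535 + 4*I*sqrt(19)) = -9123936172/14423184535 - 4*I*sqrt(19)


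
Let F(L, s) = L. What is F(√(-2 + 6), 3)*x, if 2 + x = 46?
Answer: 88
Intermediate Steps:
x = 44 (x = -2 + 46 = 44)
F(√(-2 + 6), 3)*x = √(-2 + 6)*44 = √4*44 = 2*44 = 88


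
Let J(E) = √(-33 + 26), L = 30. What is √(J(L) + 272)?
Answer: √(272 + I*√7) ≈ 16.493 + 0.08021*I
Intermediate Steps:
J(E) = I*√7 (J(E) = √(-7) = I*√7)
√(J(L) + 272) = √(I*√7 + 272) = √(272 + I*√7)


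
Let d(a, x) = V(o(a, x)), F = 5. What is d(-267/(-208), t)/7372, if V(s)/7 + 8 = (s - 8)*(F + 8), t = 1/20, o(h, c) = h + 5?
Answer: -35/1216 ≈ -0.028783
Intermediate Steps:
o(h, c) = 5 + h
t = 1/20 ≈ 0.050000
V(s) = -784 + 91*s (V(s) = -56 + 7*((s - 8)*(5 + 8)) = -56 + 7*((-8 + s)*13) = -56 + 7*(-104 + 13*s) = -56 + (-728 + 91*s) = -784 + 91*s)
d(a, x) = -329 + 91*a (d(a, x) = -784 + 91*(5 + a) = -784 + (455 + 91*a) = -329 + 91*a)
d(-267/(-208), t)/7372 = (-329 + 91*(-267/(-208)))/7372 = (-329 + 91*(-267*(-1/208)))*(1/7372) = (-329 + 91*(267/208))*(1/7372) = (-329 + 1869/16)*(1/7372) = -3395/16*1/7372 = -35/1216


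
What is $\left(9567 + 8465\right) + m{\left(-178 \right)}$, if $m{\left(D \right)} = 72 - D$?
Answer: $18282$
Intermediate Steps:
$\left(9567 + 8465\right) + m{\left(-178 \right)} = \left(9567 + 8465\right) + \left(72 - -178\right) = 18032 + \left(72 + 178\right) = 18032 + 250 = 18282$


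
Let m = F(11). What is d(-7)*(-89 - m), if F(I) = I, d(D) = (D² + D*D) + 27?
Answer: -12500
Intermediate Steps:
d(D) = 27 + 2*D² (d(D) = (D² + D²) + 27 = 2*D² + 27 = 27 + 2*D²)
m = 11
d(-7)*(-89 - m) = (27 + 2*(-7)²)*(-89 - 1*11) = (27 + 2*49)*(-89 - 11) = (27 + 98)*(-100) = 125*(-100) = -12500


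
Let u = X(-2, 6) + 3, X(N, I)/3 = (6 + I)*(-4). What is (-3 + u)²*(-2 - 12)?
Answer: -290304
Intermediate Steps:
X(N, I) = -72 - 12*I (X(N, I) = 3*((6 + I)*(-4)) = 3*(-24 - 4*I) = -72 - 12*I)
u = -141 (u = (-72 - 12*6) + 3 = (-72 - 72) + 3 = -144 + 3 = -141)
(-3 + u)²*(-2 - 12) = (-3 - 141)²*(-2 - 12) = (-144)²*(-14) = 20736*(-14) = -290304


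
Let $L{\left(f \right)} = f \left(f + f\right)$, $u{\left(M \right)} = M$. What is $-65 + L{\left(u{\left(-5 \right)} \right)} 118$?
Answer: $5835$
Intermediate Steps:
$L{\left(f \right)} = 2 f^{2}$ ($L{\left(f \right)} = f 2 f = 2 f^{2}$)
$-65 + L{\left(u{\left(-5 \right)} \right)} 118 = -65 + 2 \left(-5\right)^{2} \cdot 118 = -65 + 2 \cdot 25 \cdot 118 = -65 + 50 \cdot 118 = -65 + 5900 = 5835$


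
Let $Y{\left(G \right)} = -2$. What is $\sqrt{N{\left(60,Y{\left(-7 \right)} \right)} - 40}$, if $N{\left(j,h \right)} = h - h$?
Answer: $2 i \sqrt{10} \approx 6.3246 i$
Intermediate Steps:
$N{\left(j,h \right)} = 0$
$\sqrt{N{\left(60,Y{\left(-7 \right)} \right)} - 40} = \sqrt{0 - 40} = \sqrt{-40} = 2 i \sqrt{10}$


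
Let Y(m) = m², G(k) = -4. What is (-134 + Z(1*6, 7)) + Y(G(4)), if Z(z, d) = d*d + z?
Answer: -63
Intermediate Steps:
Z(z, d) = z + d² (Z(z, d) = d² + z = z + d²)
(-134 + Z(1*6, 7)) + Y(G(4)) = (-134 + (1*6 + 7²)) + (-4)² = (-134 + (6 + 49)) + 16 = (-134 + 55) + 16 = -79 + 16 = -63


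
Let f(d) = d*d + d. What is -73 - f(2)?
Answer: -79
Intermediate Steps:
f(d) = d + d² (f(d) = d² + d = d + d²)
-73 - f(2) = -73 - 2*(1 + 2) = -73 - 2*3 = -73 - 1*6 = -73 - 6 = -79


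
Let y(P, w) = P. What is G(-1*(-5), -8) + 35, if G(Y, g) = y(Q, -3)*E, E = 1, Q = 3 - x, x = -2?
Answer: 40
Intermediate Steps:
Q = 5 (Q = 3 - 1*(-2) = 3 + 2 = 5)
G(Y, g) = 5 (G(Y, g) = 5*1 = 5)
G(-1*(-5), -8) + 35 = 5 + 35 = 40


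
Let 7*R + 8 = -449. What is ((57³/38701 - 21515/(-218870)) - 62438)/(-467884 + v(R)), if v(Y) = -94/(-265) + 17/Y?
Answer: 12809008348023312835/95992787035924656878 ≈ 0.13344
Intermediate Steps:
R = -457/7 (R = -8/7 + (⅐)*(-449) = -8/7 - 449/7 = -457/7 ≈ -65.286)
v(Y) = 94/265 + 17/Y (v(Y) = -94*(-1/265) + 17/Y = 94/265 + 17/Y)
((57³/38701 - 21515/(-218870)) - 62438)/(-467884 + v(R)) = ((57³/38701 - 21515/(-218870)) - 62438)/(-467884 + (94/265 + 17/(-457/7))) = ((185193*(1/38701) - 21515*(-1/218870)) - 62438)/(-467884 + (94/265 + 17*(-7/457))) = ((185193/38701 + 4303/43774) - 62438)/(-467884 + (94/265 - 119/457)) = (8273168785/1694097574 - 62438)/(-467884 + 11423/121105) = -105767791156627/(1694097574*(-56663080397/121105)) = -105767791156627/1694097574*(-121105/56663080397) = 12809008348023312835/95992787035924656878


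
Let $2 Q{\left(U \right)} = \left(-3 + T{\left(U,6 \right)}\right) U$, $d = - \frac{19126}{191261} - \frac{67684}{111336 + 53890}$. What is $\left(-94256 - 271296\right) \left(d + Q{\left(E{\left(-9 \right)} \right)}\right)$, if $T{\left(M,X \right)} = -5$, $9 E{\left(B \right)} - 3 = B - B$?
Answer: $\frac{31934883348340544}{47401934979} \approx 6.737 \cdot 10^{5}$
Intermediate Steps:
$E{\left(B \right)} = \frac{1}{3}$ ($E{\left(B \right)} = \frac{1}{3} + \frac{B - B}{9} = \frac{1}{3} + \frac{1}{9} \cdot 0 = \frac{1}{3} + 0 = \frac{1}{3}$)
$d = - \frac{8052711000}{15800644993}$ ($d = \left(-19126\right) \frac{1}{191261} - \frac{67684}{165226} = - \frac{19126}{191261} - \frac{33842}{82613} = - \frac{8052711000}{15800644993} \approx -0.50964$)
$Q{\left(U \right)} = - 4 U$ ($Q{\left(U \right)} = \frac{\left(-3 - 5\right) U}{2} = \frac{\left(-8\right) U}{2} = - 4 U$)
$\left(-94256 - 271296\right) \left(d + Q{\left(E{\left(-9 \right)} \right)}\right) = \left(-94256 - 271296\right) \left(- \frac{8052711000}{15800644993} - \frac{4}{3}\right) = - 365552 \left(- \frac{8052711000}{15800644993} - \frac{4}{3}\right) = \left(-365552\right) \left(- \frac{87360712972}{47401934979}\right) = \frac{31934883348340544}{47401934979}$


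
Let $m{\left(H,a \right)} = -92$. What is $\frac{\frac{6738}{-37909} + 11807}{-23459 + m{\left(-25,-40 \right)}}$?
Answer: $- \frac{447584825}{892794859} \approx -0.50133$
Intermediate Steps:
$\frac{\frac{6738}{-37909} + 11807}{-23459 + m{\left(-25,-40 \right)}} = \frac{\frac{6738}{-37909} + 11807}{-23459 - 92} = \frac{6738 \left(- \frac{1}{37909}\right) + 11807}{-23551} = \left(- \frac{6738}{37909} + 11807\right) \left(- \frac{1}{23551}\right) = \frac{447584825}{37909} \left(- \frac{1}{23551}\right) = - \frac{447584825}{892794859}$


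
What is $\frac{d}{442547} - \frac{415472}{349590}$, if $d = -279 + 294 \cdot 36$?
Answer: $- \frac{90131681117}{77355002865} \approx -1.1652$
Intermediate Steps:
$d = 10305$ ($d = -279 + 10584 = 10305$)
$\frac{d}{442547} - \frac{415472}{349590} = \frac{10305}{442547} - \frac{415472}{349590} = 10305 \cdot \frac{1}{442547} - \frac{207736}{174795} = \frac{10305}{442547} - \frac{207736}{174795} = - \frac{90131681117}{77355002865}$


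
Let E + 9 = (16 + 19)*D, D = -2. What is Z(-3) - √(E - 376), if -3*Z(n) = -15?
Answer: 5 - I*√455 ≈ 5.0 - 21.331*I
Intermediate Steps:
Z(n) = 5 (Z(n) = -⅓*(-15) = 5)
E = -79 (E = -9 + (16 + 19)*(-2) = -9 + 35*(-2) = -9 - 70 = -79)
Z(-3) - √(E - 376) = 5 - √(-79 - 376) = 5 - √(-455) = 5 - I*√455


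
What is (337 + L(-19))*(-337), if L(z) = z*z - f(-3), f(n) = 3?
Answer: -234215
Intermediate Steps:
L(z) = -3 + z² (L(z) = z*z - 1*3 = z² - 3 = -3 + z²)
(337 + L(-19))*(-337) = (337 + (-3 + (-19)²))*(-337) = (337 + (-3 + 361))*(-337) = (337 + 358)*(-337) = 695*(-337) = -234215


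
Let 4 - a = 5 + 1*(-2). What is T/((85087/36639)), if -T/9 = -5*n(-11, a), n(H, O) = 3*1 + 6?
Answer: 14838795/85087 ≈ 174.40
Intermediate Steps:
a = 1 (a = 4 - (5 + 1*(-2)) = 4 - (5 - 2) = 4 - 1*3 = 4 - 3 = 1)
n(H, O) = 9 (n(H, O) = 3 + 6 = 9)
T = 405 (T = -(-45)*9 = -9*(-45) = 405)
T/((85087/36639)) = 405/((85087/36639)) = 405/((85087*(1/36639))) = 405/(85087/36639) = 405*(36639/85087) = 14838795/85087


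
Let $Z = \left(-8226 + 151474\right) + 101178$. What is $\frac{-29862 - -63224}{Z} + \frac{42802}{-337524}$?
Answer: $\frac{28519787}{2946415758} \approx 0.0096795$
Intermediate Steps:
$Z = 244426$ ($Z = 143248 + 101178 = 244426$)
$\frac{-29862 - -63224}{Z} + \frac{42802}{-337524} = \frac{-29862 - -63224}{244426} + \frac{42802}{-337524} = \left(-29862 + 63224\right) \frac{1}{244426} + 42802 \left(- \frac{1}{337524}\right) = 33362 \cdot \frac{1}{244426} - \frac{21401}{168762} = \frac{2383}{17459} - \frac{21401}{168762} = \frac{28519787}{2946415758}$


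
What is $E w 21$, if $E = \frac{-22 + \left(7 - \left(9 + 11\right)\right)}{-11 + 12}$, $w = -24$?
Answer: $17640$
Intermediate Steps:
$E = -35$ ($E = \frac{-22 + \left(7 - 20\right)}{1} = \left(-22 + \left(7 - 20\right)\right) 1 = \left(-22 - 13\right) 1 = \left(-35\right) 1 = -35$)
$E w 21 = \left(-35\right) \left(-24\right) 21 = 840 \cdot 21 = 17640$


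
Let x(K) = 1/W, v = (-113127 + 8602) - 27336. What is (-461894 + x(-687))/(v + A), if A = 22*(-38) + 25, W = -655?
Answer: 100846857/28966720 ≈ 3.4815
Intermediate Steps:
v = -131861 (v = -104525 - 27336 = -131861)
x(K) = -1/655 (x(K) = 1/(-655) = -1/655)
A = -811 (A = -836 + 25 = -811)
(-461894 + x(-687))/(v + A) = (-461894 - 1/655)/(-131861 - 811) = -302540571/655/(-132672) = -302540571/655*(-1/132672) = 100846857/28966720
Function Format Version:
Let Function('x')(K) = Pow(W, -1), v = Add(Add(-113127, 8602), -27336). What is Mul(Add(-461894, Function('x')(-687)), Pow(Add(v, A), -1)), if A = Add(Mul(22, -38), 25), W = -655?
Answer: Rational(100846857, 28966720) ≈ 3.4815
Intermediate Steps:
v = -131861 (v = Add(-104525, -27336) = -131861)
Function('x')(K) = Rational(-1, 655) (Function('x')(K) = Pow(-655, -1) = Rational(-1, 655))
A = -811 (A = Add(-836, 25) = -811)
Mul(Add(-461894, Function('x')(-687)), Pow(Add(v, A), -1)) = Mul(Add(-461894, Rational(-1, 655)), Pow(Add(-131861, -811), -1)) = Mul(Rational(-302540571, 655), Pow(-132672, -1)) = Mul(Rational(-302540571, 655), Rational(-1, 132672)) = Rational(100846857, 28966720)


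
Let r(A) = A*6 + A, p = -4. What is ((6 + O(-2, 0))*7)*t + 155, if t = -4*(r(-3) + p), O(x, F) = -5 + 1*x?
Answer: -545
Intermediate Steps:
O(x, F) = -5 + x
r(A) = 7*A (r(A) = 6*A + A = 7*A)
t = 100 (t = -4*(7*(-3) - 4) = -4*(-21 - 4) = -4*(-25) = 100)
((6 + O(-2, 0))*7)*t + 155 = ((6 + (-5 - 2))*7)*100 + 155 = ((6 - 7)*7)*100 + 155 = -1*7*100 + 155 = -7*100 + 155 = -700 + 155 = -545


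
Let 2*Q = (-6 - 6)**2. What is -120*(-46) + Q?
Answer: 5592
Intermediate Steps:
Q = 72 (Q = (-6 - 6)**2/2 = (1/2)*(-12)**2 = (1/2)*144 = 72)
-120*(-46) + Q = -120*(-46) + 72 = 5520 + 72 = 5592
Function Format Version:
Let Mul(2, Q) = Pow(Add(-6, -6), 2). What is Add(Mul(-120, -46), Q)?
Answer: 5592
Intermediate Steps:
Q = 72 (Q = Mul(Rational(1, 2), Pow(Add(-6, -6), 2)) = Mul(Rational(1, 2), Pow(-12, 2)) = Mul(Rational(1, 2), 144) = 72)
Add(Mul(-120, -46), Q) = Add(Mul(-120, -46), 72) = Add(5520, 72) = 5592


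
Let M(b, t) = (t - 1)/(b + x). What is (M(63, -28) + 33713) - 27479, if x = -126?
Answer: 392771/63 ≈ 6234.5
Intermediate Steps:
M(b, t) = (-1 + t)/(-126 + b) (M(b, t) = (t - 1)/(b - 126) = (-1 + t)/(-126 + b))
(M(63, -28) + 33713) - 27479 = ((-1 - 28)/(-126 + 63) + 33713) - 27479 = (-29/(-63) + 33713) - 27479 = (-1/63*(-29) + 33713) - 27479 = (29/63 + 33713) - 27479 = 2123948/63 - 27479 = 392771/63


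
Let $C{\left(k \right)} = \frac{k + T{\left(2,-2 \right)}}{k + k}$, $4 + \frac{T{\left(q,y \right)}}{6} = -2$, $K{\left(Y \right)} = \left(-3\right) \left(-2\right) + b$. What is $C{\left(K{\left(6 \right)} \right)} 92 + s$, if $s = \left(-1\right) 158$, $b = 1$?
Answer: $- \frac{2440}{7} \approx -348.57$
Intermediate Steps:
$K{\left(Y \right)} = 7$ ($K{\left(Y \right)} = \left(-3\right) \left(-2\right) + 1 = 6 + 1 = 7$)
$T{\left(q,y \right)} = -36$ ($T{\left(q,y \right)} = -24 + 6 \left(-2\right) = -24 - 12 = -36$)
$C{\left(k \right)} = \frac{-36 + k}{2 k}$ ($C{\left(k \right)} = \frac{k - 36}{k + k} = \frac{-36 + k}{2 k}$)
$s = -158$
$C{\left(K{\left(6 \right)} \right)} 92 + s = \frac{-36 + 7}{2 \cdot 7} \cdot 92 - 158 = \frac{1}{2} \cdot \frac{1}{7} \left(-29\right) 92 - 158 = \left(- \frac{29}{14}\right) 92 - 158 = - \frac{1334}{7} - 158 = - \frac{2440}{7}$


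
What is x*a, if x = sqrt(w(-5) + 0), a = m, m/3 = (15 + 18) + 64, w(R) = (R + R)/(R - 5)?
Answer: 291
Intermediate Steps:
w(R) = 2*R/(-5 + R) (w(R) = (2*R)/(-5 + R) = 2*R/(-5 + R))
m = 291 (m = 3*((15 + 18) + 64) = 3*(33 + 64) = 3*97 = 291)
a = 291
x = 1 (x = sqrt(2*(-5)/(-5 - 5) + 0) = sqrt(2*(-5)/(-10) + 0) = sqrt(2*(-5)*(-1/10) + 0) = sqrt(1 + 0) = sqrt(1) = 1)
x*a = 1*291 = 291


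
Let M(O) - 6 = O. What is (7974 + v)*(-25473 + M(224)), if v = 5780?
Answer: -347192222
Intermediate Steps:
M(O) = 6 + O
(7974 + v)*(-25473 + M(224)) = (7974 + 5780)*(-25473 + (6 + 224)) = 13754*(-25473 + 230) = 13754*(-25243) = -347192222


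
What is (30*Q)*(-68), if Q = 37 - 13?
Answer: -48960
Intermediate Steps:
Q = 24
(30*Q)*(-68) = (30*24)*(-68) = 720*(-68) = -48960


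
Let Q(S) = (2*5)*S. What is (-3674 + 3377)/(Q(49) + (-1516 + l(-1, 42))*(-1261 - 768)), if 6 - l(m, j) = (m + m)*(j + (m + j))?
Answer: -297/2727466 ≈ -0.00010889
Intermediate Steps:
l(m, j) = 6 - 2*m*(m + 2*j) (l(m, j) = 6 - (m + m)*(j + (m + j)) = 6 - 2*m*(j + (j + m)) = 6 - 2*m*(m + 2*j))
Q(S) = 10*S
(-3674 + 3377)/(Q(49) + (-1516 + l(-1, 42))*(-1261 - 768)) = (-3674 + 3377)/(10*49 + (-1516 + (6 - 2*(-1)² - 4*42*(-1)))*(-1261 - 768)) = -297/(490 + (-1516 + (6 - 2*1 + 168))*(-2029)) = -297/(490 + (-1516 + (6 - 2 + 168))*(-2029)) = -297/(490 + (-1516 + 172)*(-2029)) = -297/(490 - 1344*(-2029)) = -297/(490 + 2726976) = -297/2727466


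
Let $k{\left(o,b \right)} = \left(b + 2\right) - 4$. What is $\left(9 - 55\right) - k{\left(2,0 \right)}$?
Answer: $-44$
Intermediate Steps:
$k{\left(o,b \right)} = -2 + b$ ($k{\left(o,b \right)} = \left(2 + b\right) - 4 = -2 + b$)
$\left(9 - 55\right) - k{\left(2,0 \right)} = \left(9 - 55\right) - \left(-2 + 0\right) = \left(9 - 55\right) - -2 = -46 + 2 = -44$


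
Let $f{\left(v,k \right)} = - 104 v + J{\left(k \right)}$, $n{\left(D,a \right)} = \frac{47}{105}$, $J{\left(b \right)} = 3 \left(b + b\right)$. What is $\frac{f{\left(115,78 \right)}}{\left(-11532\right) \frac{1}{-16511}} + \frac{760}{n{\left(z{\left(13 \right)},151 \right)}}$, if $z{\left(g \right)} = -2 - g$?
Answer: $- \frac{1999433441}{135501} \approx -14756.0$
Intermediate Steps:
$J{\left(b \right)} = 6 b$ ($J{\left(b \right)} = 3 \cdot 2 b = 6 b$)
$n{\left(D,a \right)} = \frac{47}{105}$ ($n{\left(D,a \right)} = 47 \cdot \frac{1}{105} = \frac{47}{105}$)
$f{\left(v,k \right)} = - 104 v + 6 k$
$\frac{f{\left(115,78 \right)}}{\left(-11532\right) \frac{1}{-16511}} + \frac{760}{n{\left(z{\left(13 \right)},151 \right)}} = \frac{\left(-104\right) 115 + 6 \cdot 78}{\left(-11532\right) \frac{1}{-16511}} + \frac{760}{\frac{47}{105}} = \frac{-11960 + 468}{\left(-11532\right) \left(- \frac{1}{16511}\right)} + 760 \cdot \frac{105}{47} = - \frac{11492}{\frac{11532}{16511}} + \frac{79800}{47} = \left(-11492\right) \frac{16511}{11532} + \frac{79800}{47} = - \frac{47436103}{2883} + \frac{79800}{47} = - \frac{1999433441}{135501}$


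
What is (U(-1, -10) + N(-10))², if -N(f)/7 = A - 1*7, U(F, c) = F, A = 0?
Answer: 2304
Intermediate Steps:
N(f) = 49 (N(f) = -7*(0 - 1*7) = -7*(0 - 7) = -7*(-7) = 49)
(U(-1, -10) + N(-10))² = (-1 + 49)² = 48² = 2304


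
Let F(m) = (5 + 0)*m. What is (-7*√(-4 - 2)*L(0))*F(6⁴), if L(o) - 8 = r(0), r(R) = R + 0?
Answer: -362880*I*√6 ≈ -8.8887e+5*I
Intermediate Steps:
F(m) = 5*m
r(R) = R
L(o) = 8 (L(o) = 8 + 0 = 8)
(-7*√(-4 - 2)*L(0))*F(6⁴) = (-7*√(-4 - 2)*8)*(5*6⁴) = (-7*√(-6)*8)*(5*1296) = -7*I*√6*8*6480 = -56*I*√6*6480 = -362880*I*√6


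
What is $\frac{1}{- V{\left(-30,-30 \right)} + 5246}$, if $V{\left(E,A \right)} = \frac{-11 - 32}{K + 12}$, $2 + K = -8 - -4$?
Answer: $\frac{6}{31519} \approx 0.00019036$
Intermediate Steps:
$K = -6$ ($K = -2 - 4 = -6$)
$V{\left(E,A \right)} = - \frac{43}{6}$ ($V{\left(E,A \right)} = \frac{-11 - 32}{-6 + 12} = - \frac{43}{6}$)
$\frac{1}{- V{\left(-30,-30 \right)} + 5246} = \frac{1}{\left(-1\right) \left(- \frac{43}{6}\right) + 5246} = \frac{1}{\frac{43}{6} + 5246} = \frac{1}{\frac{31519}{6}} = \frac{6}{31519}$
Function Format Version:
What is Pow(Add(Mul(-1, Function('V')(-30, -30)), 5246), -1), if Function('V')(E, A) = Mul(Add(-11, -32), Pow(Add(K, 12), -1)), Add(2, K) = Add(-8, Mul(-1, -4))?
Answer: Rational(6, 31519) ≈ 0.00019036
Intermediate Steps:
K = -6 (K = Add(-2, Add(-8, Mul(-1, -4))) = Add(-2, Add(-8, 4)) = Add(-2, -4) = -6)
Function('V')(E, A) = Rational(-43, 6) (Function('V')(E, A) = Mul(Add(-11, -32), Pow(Add(-6, 12), -1)) = Mul(-43, Pow(6, -1)) = Mul(-43, Rational(1, 6)) = Rational(-43, 6))
Pow(Add(Mul(-1, Function('V')(-30, -30)), 5246), -1) = Pow(Add(Mul(-1, Rational(-43, 6)), 5246), -1) = Pow(Add(Rational(43, 6), 5246), -1) = Pow(Rational(31519, 6), -1) = Rational(6, 31519)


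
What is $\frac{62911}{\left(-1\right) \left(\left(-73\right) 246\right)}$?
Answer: $\frac{62911}{17958} \approx 3.5032$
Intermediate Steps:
$\frac{62911}{\left(-1\right) \left(\left(-73\right) 246\right)} = \frac{62911}{\left(-1\right) \left(-17958\right)} = \frac{62911}{17958}$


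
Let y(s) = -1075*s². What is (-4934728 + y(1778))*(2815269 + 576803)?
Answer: -11544289613658016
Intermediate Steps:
(-4934728 + y(1778))*(2815269 + 576803) = (-4934728 - 1075*1778²)*(2815269 + 576803) = (-4934728 - 1075*3161284)*3392072 = (-4934728 - 3398380300)*3392072 = -3403315028*3392072 = -11544289613658016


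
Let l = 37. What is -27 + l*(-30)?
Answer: -1137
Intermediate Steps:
-27 + l*(-30) = -27 + 37*(-30) = -27 - 1110 = -1137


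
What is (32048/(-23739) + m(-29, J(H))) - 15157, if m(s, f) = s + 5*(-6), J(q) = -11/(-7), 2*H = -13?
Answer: -361244672/23739 ≈ -15217.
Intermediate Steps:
H = -13/2 (H = (1/2)*(-13) = -13/2 ≈ -6.5000)
J(q) = 11/7 (J(q) = -11*(-1/7) = 11/7)
m(s, f) = -30 + s (m(s, f) = s - 30 = -30 + s)
(32048/(-23739) + m(-29, J(H))) - 15157 = (32048/(-23739) + (-30 - 29)) - 15157 = (32048*(-1/23739) - 59) - 15157 = (-32048/23739 - 59) - 15157 = -1432649/23739 - 15157 = -361244672/23739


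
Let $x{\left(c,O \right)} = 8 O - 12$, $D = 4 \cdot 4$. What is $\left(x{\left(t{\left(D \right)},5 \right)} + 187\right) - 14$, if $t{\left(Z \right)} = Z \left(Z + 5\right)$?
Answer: $201$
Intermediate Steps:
$D = 16$
$t{\left(Z \right)} = Z \left(5 + Z\right)$
$x{\left(c,O \right)} = -12 + 8 O$ ($x{\left(c,O \right)} = 8 O - 12 = -12 + 8 O$)
$\left(x{\left(t{\left(D \right)},5 \right)} + 187\right) - 14 = \left(\left(-12 + 8 \cdot 5\right) + 187\right) - 14 = \left(\left(-12 + 40\right) + 187\right) - 14 = \left(28 + 187\right) - 14 = 215 - 14 = 201$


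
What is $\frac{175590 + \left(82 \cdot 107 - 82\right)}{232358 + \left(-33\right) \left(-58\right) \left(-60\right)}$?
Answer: $\frac{92141}{58759} \approx 1.5681$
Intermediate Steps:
$\frac{175590 + \left(82 \cdot 107 - 82\right)}{232358 + \left(-33\right) \left(-58\right) \left(-60\right)} = \frac{175590 + \left(8774 - 82\right)}{232358 + 1914 \left(-60\right)} = \frac{175590 + 8692}{232358 - 114840} = \frac{184282}{117518} = 184282 \cdot \frac{1}{117518} = \frac{92141}{58759}$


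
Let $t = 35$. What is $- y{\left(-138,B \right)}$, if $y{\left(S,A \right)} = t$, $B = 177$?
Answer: $-35$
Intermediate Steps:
$y{\left(S,A \right)} = 35$
$- y{\left(-138,B \right)} = \left(-1\right) 35 = -35$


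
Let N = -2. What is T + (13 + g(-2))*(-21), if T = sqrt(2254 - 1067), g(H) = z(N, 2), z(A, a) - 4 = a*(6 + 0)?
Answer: -609 + sqrt(1187) ≈ -574.55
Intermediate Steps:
z(A, a) = 4 + 6*a (z(A, a) = 4 + a*(6 + 0) = 4 + a*6 = 4 + 6*a)
g(H) = 16 (g(H) = 4 + 6*2 = 4 + 12 = 16)
T = sqrt(1187) ≈ 34.453
T + (13 + g(-2))*(-21) = sqrt(1187) + (13 + 16)*(-21) = sqrt(1187) + 29*(-21) = sqrt(1187) - 609 = -609 + sqrt(1187)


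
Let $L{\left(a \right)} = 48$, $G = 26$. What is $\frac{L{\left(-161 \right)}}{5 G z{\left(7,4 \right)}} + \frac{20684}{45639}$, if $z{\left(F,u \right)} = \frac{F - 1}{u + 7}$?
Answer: $\frac{3352576}{2966535} \approx 1.1301$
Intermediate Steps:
$z{\left(F,u \right)} = \frac{-1 + F}{7 + u}$
$\frac{L{\left(-161 \right)}}{5 G z{\left(7,4 \right)}} + \frac{20684}{45639} = \frac{48}{5 \cdot 26 \frac{-1 + 7}{7 + 4}} + \frac{20684}{45639} = \frac{48}{130 \cdot \frac{1}{11} \cdot 6} + 20684 \cdot \frac{1}{45639} = \frac{48}{130 \cdot \frac{1}{11} \cdot 6} + \frac{20684}{45639} = \frac{48}{130 \cdot \frac{6}{11}} + \frac{20684}{45639} = \frac{48}{\frac{780}{11}} + \frac{20684}{45639} = 48 \cdot \frac{11}{780} + \frac{20684}{45639} = \frac{44}{65} + \frac{20684}{45639} = \frac{3352576}{2966535}$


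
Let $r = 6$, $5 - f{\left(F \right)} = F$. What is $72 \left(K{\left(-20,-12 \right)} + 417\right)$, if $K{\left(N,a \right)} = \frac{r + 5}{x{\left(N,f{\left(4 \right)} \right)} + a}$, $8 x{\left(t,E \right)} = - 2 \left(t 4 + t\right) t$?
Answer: $\frac{1921437}{64} \approx 30022.0$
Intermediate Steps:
$f{\left(F \right)} = 5 - F$
$x{\left(t,E \right)} = - \frac{5 t^{2}}{4}$ ($x{\left(t,E \right)} = \frac{- 2 \left(t 4 + t\right) t}{8} = \frac{- 2 \left(4 t + t\right) t}{8} = \frac{- 2 \cdot 5 t t}{8} = \frac{- 10 t t}{8} = \frac{\left(-10\right) t^{2}}{8} = - \frac{5 t^{2}}{4}$)
$K{\left(N,a \right)} = \frac{11}{a - \frac{5 N^{2}}{4}}$ ($K{\left(N,a \right)} = \frac{6 + 5}{- \frac{5 N^{2}}{4} + a} = \frac{11}{a - \frac{5 N^{2}}{4}}$)
$72 \left(K{\left(-20,-12 \right)} + 417\right) = 72 \left(\frac{44}{- 5 \left(-20\right)^{2} + 4 \left(-12\right)} + 417\right) = 72 \left(\frac{44}{\left(-5\right) 400 - 48} + 417\right) = 72 \left(\frac{44}{-2000 - 48} + 417\right) = 72 \left(\frac{44}{-2048} + 417\right) = 72 \left(44 \left(- \frac{1}{2048}\right) + 417\right) = 72 \left(- \frac{11}{512} + 417\right) = 72 \cdot \frac{213493}{512} = \frac{1921437}{64}$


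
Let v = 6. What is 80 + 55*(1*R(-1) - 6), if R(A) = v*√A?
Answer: -250 + 330*I ≈ -250.0 + 330.0*I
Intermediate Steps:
R(A) = 6*√A
80 + 55*(1*R(-1) - 6) = 80 + 55*(1*(6*√(-1)) - 6) = 80 + 55*(1*(6*I) - 6) = 80 + 55*(6*I - 6) = 80 + 55*(-6 + 6*I) = 80 + (-330 + 330*I) = -250 + 330*I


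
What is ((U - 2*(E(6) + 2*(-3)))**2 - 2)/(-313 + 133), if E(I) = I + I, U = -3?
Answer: -223/180 ≈ -1.2389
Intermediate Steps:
E(I) = 2*I
((U - 2*(E(6) + 2*(-3)))**2 - 2)/(-313 + 133) = ((-3 - 2*(2*6 + 2*(-3)))**2 - 2)/(-313 + 133) = ((-3 - 2*(12 - 6))**2 - 2)/(-180) = ((-3 - 2*6)**2 - 2)*(-1/180) = ((-3 - 12)**2 - 2)*(-1/180) = ((-15)**2 - 2)*(-1/180) = (225 - 2)*(-1/180) = 223*(-1/180) = -223/180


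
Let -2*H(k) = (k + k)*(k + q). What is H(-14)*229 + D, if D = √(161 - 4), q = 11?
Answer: -9618 + √157 ≈ -9605.5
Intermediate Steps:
H(k) = -k*(11 + k) (H(k) = -(k + k)*(k + 11)/2 = -2*k*(11 + k)/2 = -k*(11 + k))
D = √157 ≈ 12.530
H(-14)*229 + D = -1*(-14)*(11 - 14)*229 + √157 = -1*(-14)*(-3)*229 + √157 = -42*229 + √157 = -9618 + √157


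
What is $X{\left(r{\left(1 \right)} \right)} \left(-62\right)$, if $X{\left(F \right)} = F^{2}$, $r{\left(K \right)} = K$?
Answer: $-62$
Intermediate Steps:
$X{\left(r{\left(1 \right)} \right)} \left(-62\right) = 1^{2} \left(-62\right) = 1 \left(-62\right) = -62$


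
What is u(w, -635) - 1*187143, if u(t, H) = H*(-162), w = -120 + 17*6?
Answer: -84273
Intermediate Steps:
w = -18 (w = -120 + 102 = -18)
u(t, H) = -162*H
u(w, -635) - 1*187143 = -162*(-635) - 1*187143 = 102870 - 187143 = -84273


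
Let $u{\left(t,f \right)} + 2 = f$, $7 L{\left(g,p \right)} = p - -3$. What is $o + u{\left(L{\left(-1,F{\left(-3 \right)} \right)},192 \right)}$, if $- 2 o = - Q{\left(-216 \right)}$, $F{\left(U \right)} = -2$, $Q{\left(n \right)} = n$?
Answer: $82$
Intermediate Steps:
$L{\left(g,p \right)} = \frac{3}{7} + \frac{p}{7}$ ($L{\left(g,p \right)} = \frac{p - -3}{7} = \frac{p + 3}{7} = \frac{3 + p}{7} = \frac{3}{7} + \frac{p}{7}$)
$u{\left(t,f \right)} = -2 + f$
$o = -108$ ($o = - \frac{\left(-1\right) \left(-216\right)}{2} = \left(- \frac{1}{2}\right) 216 = -108$)
$o + u{\left(L{\left(-1,F{\left(-3 \right)} \right)},192 \right)} = -108 + \left(-2 + 192\right) = -108 + 190 = 82$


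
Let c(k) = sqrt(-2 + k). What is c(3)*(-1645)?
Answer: -1645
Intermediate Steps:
c(3)*(-1645) = sqrt(-2 + 3)*(-1645) = sqrt(1)*(-1645) = 1*(-1645) = -1645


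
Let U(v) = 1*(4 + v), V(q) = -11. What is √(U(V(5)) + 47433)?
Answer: √47426 ≈ 217.78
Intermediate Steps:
U(v) = 4 + v
√(U(V(5)) + 47433) = √((4 - 11) + 47433) = √(-7 + 47433) = √47426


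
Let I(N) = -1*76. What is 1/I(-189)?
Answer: -1/76 ≈ -0.013158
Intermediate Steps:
I(N) = -76
1/I(-189) = 1/(-76) = -1/76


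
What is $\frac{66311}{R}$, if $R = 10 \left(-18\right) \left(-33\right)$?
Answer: $\frac{66311}{5940} \approx 11.163$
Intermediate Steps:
$R = 5940$ ($R = \left(-180\right) \left(-33\right) = 5940$)
$\frac{66311}{R} = \frac{66311}{5940}$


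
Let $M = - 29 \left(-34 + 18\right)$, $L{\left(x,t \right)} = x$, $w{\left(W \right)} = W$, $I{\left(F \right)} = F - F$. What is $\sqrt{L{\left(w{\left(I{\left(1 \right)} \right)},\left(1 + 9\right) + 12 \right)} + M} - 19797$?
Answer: $-19797 + 4 \sqrt{29} \approx -19775.0$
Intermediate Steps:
$I{\left(F \right)} = 0$
$M = 464$ ($M = \left(-29\right) \left(-16\right) = 464$)
$\sqrt{L{\left(w{\left(I{\left(1 \right)} \right)},\left(1 + 9\right) + 12 \right)} + M} - 19797 = \sqrt{0 + 464} - 19797 = \sqrt{464} - 19797 = 4 \sqrt{29} - 19797 = -19797 + 4 \sqrt{29}$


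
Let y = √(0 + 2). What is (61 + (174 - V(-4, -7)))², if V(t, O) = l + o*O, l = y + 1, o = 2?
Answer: (248 - √2)² ≈ 60805.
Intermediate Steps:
y = √2 ≈ 1.4142
l = 1 + √2 (l = √2 + 1 = 1 + √2 ≈ 2.4142)
V(t, O) = 1 + √2 + 2*O (V(t, O) = (1 + √2) + 2*O = 1 + √2 + 2*O)
(61 + (174 - V(-4, -7)))² = (61 + (174 - (1 + √2 + 2*(-7))))² = (61 + (174 - (1 + √2 - 14)))² = (61 + (174 - (-13 + √2)))² = (61 + (174 + (13 - √2)))² = (61 + (187 - √2))² = (248 - √2)²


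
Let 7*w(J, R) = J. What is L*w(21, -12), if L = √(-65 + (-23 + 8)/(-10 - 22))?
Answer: 3*I*√4130/8 ≈ 24.099*I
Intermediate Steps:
w(J, R) = J/7
L = I*√4130/8 (L = √(-65 - 15/(-32)) = √(-65 - 15*(-1/32)) = √(-65 + 15/32) = √(-2065/32) = I*√4130/8 ≈ 8.0331*I)
L*w(21, -12) = (I*√4130/8)*((⅐)*21) = (I*√4130/8)*3 = 3*I*√4130/8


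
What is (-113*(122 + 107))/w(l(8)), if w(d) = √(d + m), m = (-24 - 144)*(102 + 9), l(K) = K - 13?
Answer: 25877*I*√18653/18653 ≈ 189.47*I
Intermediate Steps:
l(K) = -13 + K
m = -18648 (m = -168*111 = -18648)
w(d) = √(-18648 + d) (w(d) = √(d - 18648) = √(-18648 + d))
(-113*(122 + 107))/w(l(8)) = (-113*(122 + 107))/(√(-18648 + (-13 + 8))) = (-113*229)/(√(-18648 - 5)) = -25877*(-I*√18653/18653) = -(-25877)*I*√18653/18653 = 25877*I*√18653/18653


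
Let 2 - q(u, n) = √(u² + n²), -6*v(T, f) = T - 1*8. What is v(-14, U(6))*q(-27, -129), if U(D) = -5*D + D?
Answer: 22/3 - 11*√1930 ≈ -475.92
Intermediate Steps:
U(D) = -4*D
v(T, f) = 4/3 - T/6 (v(T, f) = -(T - 1*8)/6 = -(T - 8)/6 = -(-8 + T)/6 = 4/3 - T/6)
q(u, n) = 2 - √(n² + u²) (q(u, n) = 2 - √(u² + n²) = 2 - √(n² + u²))
v(-14, U(6))*q(-27, -129) = (4/3 - ⅙*(-14))*(2 - √((-129)² + (-27)²)) = (4/3 + 7/3)*(2 - √(16641 + 729)) = 11*(2 - √17370)/3 = 11*(2 - 3*√1930)/3 = 22/3 - 11*√1930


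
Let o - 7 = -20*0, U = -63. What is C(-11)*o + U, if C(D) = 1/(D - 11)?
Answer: -1393/22 ≈ -63.318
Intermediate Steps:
C(D) = 1/(-11 + D)
o = 7 (o = 7 - 20*0 = 7 + 0 = 7)
C(-11)*o + U = 7/(-11 - 11) - 63 = 7/(-22) - 63 = -1/22*7 - 63 = -7/22 - 63 = -1393/22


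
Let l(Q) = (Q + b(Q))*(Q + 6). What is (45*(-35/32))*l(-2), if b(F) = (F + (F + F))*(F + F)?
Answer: -17325/4 ≈ -4331.3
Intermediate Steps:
b(F) = 6*F² (b(F) = (F + 2*F)*(2*F) = (3*F)*(2*F) = 6*F²)
l(Q) = (6 + Q)*(Q + 6*Q²) (l(Q) = (Q + 6*Q²)*(Q + 6) = (Q + 6*Q²)*(6 + Q) = (6 + Q)*(Q + 6*Q²))
(45*(-35/32))*l(-2) = (45*(-35/32))*(-2*(6 + 6*(-2)² + 37*(-2))) = (45*(-35*1/32))*(-2*(6 + 6*4 - 74)) = (45*(-35/32))*(-2*(6 + 24 - 74)) = -(-1575)*(-44)/16 = -1575/32*88 = -17325/4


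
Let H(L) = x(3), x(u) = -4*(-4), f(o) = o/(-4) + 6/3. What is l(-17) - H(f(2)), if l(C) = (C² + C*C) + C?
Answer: 545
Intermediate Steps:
l(C) = C + 2*C² (l(C) = (C² + C²) + C = 2*C² + C = C + 2*C²)
f(o) = 2 - o/4 (f(o) = o*(-¼) + 6*(⅓) = -o/4 + 2 = 2 - o/4)
x(u) = 16
H(L) = 16
l(-17) - H(f(2)) = -17*(1 + 2*(-17)) - 1*16 = -17*(1 - 34) - 16 = -17*(-33) - 16 = 561 - 16 = 545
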